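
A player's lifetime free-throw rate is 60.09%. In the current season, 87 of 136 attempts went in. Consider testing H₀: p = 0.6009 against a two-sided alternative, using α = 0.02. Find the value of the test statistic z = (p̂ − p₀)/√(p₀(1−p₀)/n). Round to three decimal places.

p̂ = 87/136 ≈ 0.63971.
Standard error under H₀: √(0.6009×0.3991/136) = 0.04199.
z = (0.63971 − 0.6009)/0.04199 = 0.03881/0.04199 = 0.924.
Two-sided p-value ≈ 2·Φ(−0.924) = 0.3554, so at α = 0.02 we fail to reject H₀.

z = 0.924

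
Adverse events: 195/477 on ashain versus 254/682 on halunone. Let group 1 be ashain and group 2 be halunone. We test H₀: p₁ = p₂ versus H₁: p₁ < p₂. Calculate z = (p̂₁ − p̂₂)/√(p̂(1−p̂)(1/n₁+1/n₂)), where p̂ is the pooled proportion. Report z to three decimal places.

p̂₁ = 195/477 = 0.40881, p̂₂ = 254/682 = 0.37243.
Pooled p̂ = (195+254)/(477+682) = 449/1159 = 0.38740.
SE = √(p̂(1−p̂)(1/n₁+1/n₂)) = √(0.38740·0.61260·0.00356271) = √(0.00084551) = 0.02908.
z = (0.40881 − 0.37243)/0.02908 = 0.03638/0.02908 = 1.251.

z = 1.251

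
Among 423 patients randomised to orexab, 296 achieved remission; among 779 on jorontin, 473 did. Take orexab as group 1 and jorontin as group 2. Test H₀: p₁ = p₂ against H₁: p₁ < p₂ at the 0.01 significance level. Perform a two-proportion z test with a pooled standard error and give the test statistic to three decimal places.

z = 3.193

p̂₁ = 296/423 ≈ 0.69976, p̂₂ = 473/779 ≈ 0.60719.
Pooled p̂ = (296+473)/(423+779) = 769/1202 = 0.63977.
SE = √(p̂(1−p̂)(1/n₁+1/n₂)) = √(0.63977·0.36023·0.00364776) = √(0.000840682) = 0.02899.
z = (0.69976 − 0.60719)/0.02899 = 0.09257/0.02899 = 3.193.
p-value = P(Z < 3.193) ≈ 0.9993, so at α = 0.01 we fail to reject H₀.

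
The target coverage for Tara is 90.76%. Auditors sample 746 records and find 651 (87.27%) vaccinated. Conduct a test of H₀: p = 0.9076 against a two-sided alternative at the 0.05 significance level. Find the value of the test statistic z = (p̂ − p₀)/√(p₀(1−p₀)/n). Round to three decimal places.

p̂ = 651/746 = 0.872654.
SE = √(p₀(1−p₀)/n) = √(0.083862/746) = 0.010603.
z = (0.872654 − 0.9076)/0.010603 = -0.034946/0.010603 = -3.296.
Two-sided p-value ≈ 2·Φ(−3.296) = 0.0010; since p < α = 0.05, reject H₀.

z = -3.296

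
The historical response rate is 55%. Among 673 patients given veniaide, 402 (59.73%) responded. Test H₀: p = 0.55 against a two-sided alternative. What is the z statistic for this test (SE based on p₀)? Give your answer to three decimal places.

z = 2.468

p̂ = 402/673 = 0.59733.
SE = √(p₀(1−p₀)/n) = √(0.2475/673) = 0.01918.
z = (0.59733 − 0.55)/0.01918 = 0.04733/0.01918 = 2.468.
Two-sided p-value ≈ 2·Φ(−2.468) = 0.0136.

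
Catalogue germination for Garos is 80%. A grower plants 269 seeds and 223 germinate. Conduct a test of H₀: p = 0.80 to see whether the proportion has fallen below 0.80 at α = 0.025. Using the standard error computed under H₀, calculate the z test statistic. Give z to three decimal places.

z = 1.189

p̂ = 223/269 ≈ 0.82900.
Standard error under H₀: √(0.8×0.2/269) = 0.02439.
z = (0.82900 − 0.8)/0.02439 = 0.02900/0.02439 = 1.189.
p-value = P(Z < 1.189) ≈ 0.8828. With α = 0.025, fail to reject H₀.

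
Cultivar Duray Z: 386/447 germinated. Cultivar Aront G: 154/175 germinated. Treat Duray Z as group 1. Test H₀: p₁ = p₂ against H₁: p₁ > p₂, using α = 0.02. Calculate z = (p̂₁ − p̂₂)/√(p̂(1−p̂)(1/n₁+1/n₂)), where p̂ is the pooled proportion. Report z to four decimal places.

p̂₁ = 386/447 = 0.863535, p̂₂ = 154/175 = 0.880000.
Pooled p̂ = (386+154)/(447+175) = 540/622 = 0.868167.
SE = √(p̂(1−p̂)(1/n₁+1/n₂)) = √(0.868167·0.131833·0.00795142) = √(0.000910063) = 0.030167.
z = (0.863535 − 0.880000)/0.030167 = -0.016465/0.030167 = -0.5458.
p-value = P(Z > -0.546) ≈ 0.7074, so at α = 0.02 we fail to reject H₀.

z = -0.5458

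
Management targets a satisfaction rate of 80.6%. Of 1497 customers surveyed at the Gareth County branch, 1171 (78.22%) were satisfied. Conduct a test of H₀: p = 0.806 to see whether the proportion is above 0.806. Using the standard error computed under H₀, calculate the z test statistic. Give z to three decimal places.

z = -2.326

p̂ = 1171/1497 ≈ 0.78223.
Under H₀, SE = √(0.806·0.194/1497) = √(0.000104452) = 0.01022.
z = (0.78223 − 0.806)/0.01022 = -0.02377/0.01022 = -2.326.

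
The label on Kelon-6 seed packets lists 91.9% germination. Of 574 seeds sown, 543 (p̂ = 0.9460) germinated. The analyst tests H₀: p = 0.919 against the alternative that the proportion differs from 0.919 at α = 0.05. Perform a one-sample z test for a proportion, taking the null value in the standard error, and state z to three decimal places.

z = 2.370

p̂ = 543/574 = 0.94599.
Under H₀, SE = √(0.919·0.081/574) = √(0.000129685) = 0.01139.
z = (0.94599 − 0.919)/0.01139 = 0.02699/0.01139 = 2.370.
Two-sided p-value ≈ 2·Φ(−2.370) = 0.0178; since p < α = 0.05, reject H₀.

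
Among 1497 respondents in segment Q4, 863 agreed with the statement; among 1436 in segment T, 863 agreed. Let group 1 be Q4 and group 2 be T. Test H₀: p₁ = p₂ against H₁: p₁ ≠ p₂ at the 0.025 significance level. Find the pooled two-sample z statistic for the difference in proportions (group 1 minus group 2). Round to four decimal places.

p̂₁ = 863/1497 = 0.5764863, p̂₂ = 863/1436 = 0.6009749.
Pooled p̂ = (863+863)/(1497+1436) = 1726/2933 = 0.5884760.
SE = √(0.242172 × 0.00136438) = 0.0181773.
z = (0.5764863 − 0.6009749)/0.0181773 = -0.0244886/0.0181773 = -1.3472.
p-value = 2·P(Z > 1.347) ≈ 0.1779, so at α = 0.025 we fail to reject H₀.

z = -1.3472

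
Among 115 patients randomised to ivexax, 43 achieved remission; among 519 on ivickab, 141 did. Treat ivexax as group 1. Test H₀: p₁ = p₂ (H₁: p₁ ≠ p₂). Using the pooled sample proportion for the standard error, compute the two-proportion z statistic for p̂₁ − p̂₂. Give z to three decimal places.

z = 2.186

p̂₁ = 43/115 = 0.373913, p̂₂ = 141/519 = 0.271676.
Pooled p̂ = (43+141)/(115+519) = 184/634 = 0.290221.
SE = √(p̂(1−p̂)(1/n₁+1/n₂)) = √(0.290221·0.709779·0.0106224) = √(0.00218814) = 0.046778.
z = (0.373913 − 0.271676)/0.046778 = 0.102237/0.046778 = 2.186.
Two-sided p-value ≈ 2·Φ(−2.186) = 0.0288.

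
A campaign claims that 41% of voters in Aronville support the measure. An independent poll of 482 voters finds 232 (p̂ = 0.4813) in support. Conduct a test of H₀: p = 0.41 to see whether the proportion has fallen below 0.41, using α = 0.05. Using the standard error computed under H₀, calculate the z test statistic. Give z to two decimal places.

z = 3.18

p̂ = 232/482 ≈ 0.4813.
Under H₀, SE = √(0.41·0.59/482) = √(0.000501867) = 0.0224.
z = (0.4813 − 0.41)/0.0224 = 0.0713/0.0224 = 3.18.
p-value = P(Z < 3.184) ≈ 0.9993; since p > α = 0.05, fail to reject H₀.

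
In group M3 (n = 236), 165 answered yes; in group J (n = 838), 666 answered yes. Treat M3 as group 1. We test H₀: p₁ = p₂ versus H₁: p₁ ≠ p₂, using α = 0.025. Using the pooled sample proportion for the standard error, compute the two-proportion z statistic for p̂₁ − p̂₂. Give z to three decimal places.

p̂₁ = 165/236 = 0.699153, p̂₂ = 666/838 = 0.794749.
Pooled p̂ = (165+666)/(236+838) = 831/1074 = 0.773743.
SE = √(p̂(1−p̂)(1/n₁+1/n₂)) = √(0.773743·0.226257·0.00543061) = √(0.000950708) = 0.030834.
z = (0.699153 − 0.794749)/0.030834 = -0.095596/0.030834 = -3.100.
Two-sided p-value ≈ 2·Φ(−3.100) = 0.0019; since p < α = 0.025, reject H₀.

z = -3.100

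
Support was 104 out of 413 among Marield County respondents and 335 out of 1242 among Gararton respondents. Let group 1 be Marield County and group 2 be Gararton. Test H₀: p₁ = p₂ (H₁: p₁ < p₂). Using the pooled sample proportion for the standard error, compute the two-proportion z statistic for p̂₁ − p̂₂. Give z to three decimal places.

z = -0.714

p̂₁ = 104/413 ≈ 0.25182, p̂₂ = 335/1242 ≈ 0.26973.
Pooled p̂ = (104+335)/(413+1242) = 439/1655 = 0.26526.
SE = √(0.194896 × 0.00322646) = 0.02508.
z = (0.25182 − 0.26973)/0.02508 = -0.01791/0.02508 = -0.714.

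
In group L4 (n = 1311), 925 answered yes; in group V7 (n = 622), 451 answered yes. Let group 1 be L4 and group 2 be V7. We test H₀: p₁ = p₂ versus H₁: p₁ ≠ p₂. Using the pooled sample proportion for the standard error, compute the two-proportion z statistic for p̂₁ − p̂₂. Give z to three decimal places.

p̂₁ = 925/1311 = 0.70557, p̂₂ = 451/622 = 0.72508.
Pooled p̂ = (925+451)/(1311+622) = 1376/1933 = 0.71185.
SE = √(0.205121 × 0.00237049) = 0.02205.
z = (0.70557 − 0.72508)/0.02205 = -0.01951/0.02205 = -0.885.
p-value = 2·P(Z > 0.885) ≈ 0.3762.

z = -0.885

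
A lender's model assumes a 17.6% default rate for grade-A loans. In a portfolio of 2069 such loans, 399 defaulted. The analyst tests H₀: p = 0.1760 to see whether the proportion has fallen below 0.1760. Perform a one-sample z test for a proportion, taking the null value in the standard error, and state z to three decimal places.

z = 2.012

p̂ = 399/2069 ≈ 0.192847.
Standard error under H₀: √(0.176×0.824/2069) = 0.008372.
z = (0.192847 − 0.176)/0.008372 = 0.016847/0.008372 = 2.012.
p-value = P(Z < 2.012) ≈ 0.9779.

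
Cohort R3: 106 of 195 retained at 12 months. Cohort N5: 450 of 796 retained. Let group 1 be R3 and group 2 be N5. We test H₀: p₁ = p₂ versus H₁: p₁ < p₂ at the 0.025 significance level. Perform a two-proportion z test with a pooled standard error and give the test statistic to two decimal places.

z = -0.55

p̂₁ = 106/195 ≈ 0.5436, p̂₂ = 450/796 ≈ 0.5653.
Pooled p̂ = (106+450)/(195+796) = 556/991 = 0.5610.
SE = √(0.246273 × 0.00638449) = 0.0397.
z = (0.5436 − 0.5653)/0.0397 = -0.0217/0.0397 = -0.55.
p-value = P(Z < -0.548) ≈ 0.2918; since p > α = 0.025, fail to reject H₀.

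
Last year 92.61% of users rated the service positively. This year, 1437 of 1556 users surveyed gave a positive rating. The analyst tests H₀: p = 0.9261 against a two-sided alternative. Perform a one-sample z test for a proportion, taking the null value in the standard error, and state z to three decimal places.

p̂ = 1437/1556 = 0.92352.
SE = √(p₀(1−p₀)/n) = √(0.068439/1556) = 0.00663.
z = (0.92352 − 0.9261)/0.00663 = -0.00258/0.00663 = -0.389.
Two-sided p-value ≈ 2·Φ(−0.389) = 0.6975.

z = -0.389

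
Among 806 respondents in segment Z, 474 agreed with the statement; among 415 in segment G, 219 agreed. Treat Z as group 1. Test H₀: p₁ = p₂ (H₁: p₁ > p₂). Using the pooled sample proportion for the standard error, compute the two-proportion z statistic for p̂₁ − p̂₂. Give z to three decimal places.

p̂₁ = 474/806 = 0.58809, p̂₂ = 219/415 = 0.52771.
Pooled p̂ = (474+219)/(806+415) = 693/1221 = 0.56757.
SE = √(p̂(1−p̂)(1/n₁+1/n₂)) = √(0.56757·0.43243·0.00365033) = √(0.000895918) = 0.02993.
z = (0.58809 − 0.52771)/0.02993 = 0.06038/0.02993 = 2.017.

z = 2.017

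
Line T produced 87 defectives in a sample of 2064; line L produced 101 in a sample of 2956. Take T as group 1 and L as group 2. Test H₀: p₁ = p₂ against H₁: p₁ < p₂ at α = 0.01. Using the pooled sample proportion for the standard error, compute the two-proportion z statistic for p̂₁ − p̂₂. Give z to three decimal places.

p̂₁ = 87/2064 = 0.042151, p̂₂ = 101/2956 = 0.034168.
Pooled p̂ = (87+101)/(2064+2956) = 188/5020 = 0.037450.
SE = √(0.0360477 × 0.000822791) = 0.005446.
z = (0.042151 − 0.034168)/0.005446 = 0.007983/0.005446 = 1.466.
p-value = P(Z < 1.466) ≈ 0.9287. With α = 0.01, fail to reject H₀.

z = 1.466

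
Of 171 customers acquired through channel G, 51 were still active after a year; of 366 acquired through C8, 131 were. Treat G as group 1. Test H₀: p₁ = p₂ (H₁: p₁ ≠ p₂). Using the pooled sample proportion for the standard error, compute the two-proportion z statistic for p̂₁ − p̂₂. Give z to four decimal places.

z = -1.3611

p̂₁ = 51/171 ≈ 0.298246, p̂₂ = 131/366 ≈ 0.357923.
Pooled p̂ = (51+131)/(171+366) = 182/537 = 0.338920.
SE = √(p̂(1−p̂)(1/n₁+1/n₂)) = √(0.338920·0.661080·0.00858019) = √(0.00192242) = 0.043845.
z = (0.298246 − 0.357923)/0.043845 = -0.059677/0.043845 = -1.3611.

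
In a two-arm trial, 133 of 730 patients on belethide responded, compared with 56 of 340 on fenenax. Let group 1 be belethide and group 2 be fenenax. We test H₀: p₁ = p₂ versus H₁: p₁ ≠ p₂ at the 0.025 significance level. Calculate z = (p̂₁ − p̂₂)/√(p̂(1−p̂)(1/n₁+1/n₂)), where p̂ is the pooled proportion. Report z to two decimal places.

p̂₁ = 133/730 = 0.1822, p̂₂ = 56/340 = 0.1647.
Pooled p̂ = (133+56)/(730+340) = 189/1070 = 0.1766.
SE = √(0.145435 × 0.00431104) = 0.0250.
z = (0.1822 − 0.1647)/0.0250 = 0.0175/0.0250 = 0.70.
p-value = 2·P(Z > 0.698) ≈ 0.4850; since p > α = 0.025, fail to reject H₀.

z = 0.70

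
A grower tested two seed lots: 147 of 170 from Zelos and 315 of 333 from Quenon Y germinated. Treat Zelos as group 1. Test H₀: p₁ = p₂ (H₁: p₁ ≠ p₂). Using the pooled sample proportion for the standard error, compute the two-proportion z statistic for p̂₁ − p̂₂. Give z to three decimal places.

p̂₁ = 147/170 ≈ 0.86471, p̂₂ = 315/333 ≈ 0.94595.
Pooled p̂ = (147+315)/(170+333) = 462/503 = 0.91849.
SE = √(0.0748669 × 0.00888536) = 0.02579.
z = (0.86471 − 0.94595)/0.02579 = -0.08124/0.02579 = -3.150.
p-value = 2·P(Z > 3.150) ≈ 0.0016.

z = -3.150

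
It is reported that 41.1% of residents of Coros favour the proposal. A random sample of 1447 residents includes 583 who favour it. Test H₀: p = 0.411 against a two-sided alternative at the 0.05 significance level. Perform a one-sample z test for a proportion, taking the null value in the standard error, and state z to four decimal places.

z = -0.6260

p̂ = 583/1447 = 0.402903.
Standard error under H₀: √(0.411×0.589/1447) = 0.012934.
z = (0.402903 − 0.411)/0.012934 = -0.008097/0.012934 = -0.6260.
p-value = 2·P(Z > 0.626) ≈ 0.5313; since p > α = 0.05, fail to reject H₀.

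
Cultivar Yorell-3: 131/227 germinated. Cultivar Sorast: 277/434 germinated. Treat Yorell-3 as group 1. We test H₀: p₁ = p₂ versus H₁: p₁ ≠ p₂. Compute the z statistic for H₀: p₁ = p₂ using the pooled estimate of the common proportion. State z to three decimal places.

z = -1.536

p̂₁ = 131/227 = 0.57709, p̂₂ = 277/434 = 0.63825.
Pooled p̂ = (131+277)/(227+434) = 408/661 = 0.61725.
SE = √(0.236253 × 0.00670943) = 0.03981.
z = (0.57709 − 0.63825)/0.03981 = -0.06116/0.03981 = -1.536.
Two-sided p-value ≈ 2·Φ(−1.536) = 0.1245.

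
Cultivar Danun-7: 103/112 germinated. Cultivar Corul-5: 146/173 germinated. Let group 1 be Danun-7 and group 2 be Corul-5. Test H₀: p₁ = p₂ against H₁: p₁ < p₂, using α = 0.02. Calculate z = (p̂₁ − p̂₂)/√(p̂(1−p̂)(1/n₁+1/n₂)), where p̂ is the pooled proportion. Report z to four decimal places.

z = 1.8792

p̂₁ = 103/112 ≈ 0.919643, p̂₂ = 146/173 ≈ 0.843931.
Pooled p̂ = (103+146)/(112+173) = 249/285 = 0.873684.
SE = √(p̂(1−p̂)(1/n₁+1/n₂)) = √(0.873684·0.126316·0.0147089) = √(0.00162328) = 0.040290.
z = (0.919643 − 0.843931)/0.040290 = 0.075712/0.040290 = 1.8792.
p-value = P(Z < 1.879) ≈ 0.9699, so at α = 0.02 we fail to reject H₀.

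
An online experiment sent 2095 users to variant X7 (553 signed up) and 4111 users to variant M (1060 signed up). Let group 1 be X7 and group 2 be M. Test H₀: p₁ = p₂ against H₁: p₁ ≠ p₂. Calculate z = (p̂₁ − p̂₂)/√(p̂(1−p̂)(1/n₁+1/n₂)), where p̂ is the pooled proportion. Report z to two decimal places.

z = 0.52

p̂₁ = 553/2095 = 0.26396, p̂₂ = 1060/4111 = 0.25784.
Pooled p̂ = (553+1060)/(2095+4111) = 1613/6206 = 0.25991.
SE = √(0.192357 × 0.000720577) = 0.01177.
z = (0.26396 − 0.25784)/0.01177 = 0.00612/0.01177 = 0.52.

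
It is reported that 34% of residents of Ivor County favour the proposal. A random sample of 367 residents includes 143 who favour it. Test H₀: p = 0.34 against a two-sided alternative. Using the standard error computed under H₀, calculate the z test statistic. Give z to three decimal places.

z = 2.008

p̂ = 143/367 = 0.38965.
SE = √(p₀(1−p₀)/n) = √(0.2244/367) = 0.02473.
z = (0.38965 − 0.34)/0.02473 = 0.04965/0.02473 = 2.008.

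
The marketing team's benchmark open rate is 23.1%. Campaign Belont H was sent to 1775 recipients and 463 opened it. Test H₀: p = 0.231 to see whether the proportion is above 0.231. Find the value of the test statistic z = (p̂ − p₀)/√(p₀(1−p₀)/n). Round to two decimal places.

p̂ = 463/1775 = 0.2608.
Under H₀, SE = √(0.231·0.769/1775) = √(0.000100078) = 0.0100.
z = (0.2608 − 0.231)/0.0100 = 0.0298/0.0100 = 2.98.
p-value = P(Z > 2.983) ≈ 0.0014.

z = 2.98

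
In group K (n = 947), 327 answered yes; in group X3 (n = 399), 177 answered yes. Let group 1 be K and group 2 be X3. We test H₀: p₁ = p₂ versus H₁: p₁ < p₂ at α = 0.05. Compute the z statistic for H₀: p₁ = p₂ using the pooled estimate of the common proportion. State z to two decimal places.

p̂₁ = 327/947 ≈ 0.3453, p̂₂ = 177/399 ≈ 0.4436.
Pooled p̂ = (327+177)/(947+399) = 504/1346 = 0.3744.
SE = √(0.234235 × 0.00356223) = 0.0289.
z = (0.3453 − 0.4436)/0.0289 = -0.0983/0.0289 = -3.40.
p-value = P(Z < -3.403) ≈ 0.0003. With α = 0.05, reject H₀.

z = -3.40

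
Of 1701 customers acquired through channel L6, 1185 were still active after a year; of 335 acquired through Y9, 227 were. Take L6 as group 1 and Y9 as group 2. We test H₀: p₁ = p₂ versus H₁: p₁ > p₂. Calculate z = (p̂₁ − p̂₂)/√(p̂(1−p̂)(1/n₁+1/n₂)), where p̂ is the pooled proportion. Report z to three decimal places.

z = 0.691

p̂₁ = 1185/1701 ≈ 0.69665, p̂₂ = 227/335 ≈ 0.67761.
Pooled p̂ = (1185+227)/(1701+335) = 1412/2036 = 0.69352.
SE = √(0.212551 × 0.00357296) = 0.02756.
z = (0.69665 − 0.67761)/0.02756 = 0.01904/0.02756 = 0.691.
p-value = P(Z > 0.691) ≈ 0.2448.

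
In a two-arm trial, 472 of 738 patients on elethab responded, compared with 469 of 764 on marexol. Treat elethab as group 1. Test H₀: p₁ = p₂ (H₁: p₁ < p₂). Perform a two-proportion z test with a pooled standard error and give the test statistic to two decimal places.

z = 1.03

p̂₁ = 472/738 ≈ 0.6396, p̂₂ = 469/764 ≈ 0.6139.
Pooled p̂ = (472+469)/(738+764) = 941/1502 = 0.6265.
SE = √(p̂(1−p̂)(1/n₁+1/n₂)) = √(0.6265·0.3735·0.00266391) = √(0.000623351) = 0.0250.
z = (0.6396 − 0.6139)/0.0250 = 0.0257/0.0250 = 1.03.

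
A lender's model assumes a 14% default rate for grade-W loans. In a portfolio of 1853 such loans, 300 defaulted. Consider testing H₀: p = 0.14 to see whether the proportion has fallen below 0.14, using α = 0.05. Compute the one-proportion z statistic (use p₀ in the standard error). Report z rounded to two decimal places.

p̂ = 300/1853 = 0.16190.
SE = √(p₀(1−p₀)/n) = √(0.1204/1853) = 0.00806.
z = (0.16190 − 0.14)/0.00806 = 0.02190/0.00806 = 2.72.
p-value = P(Z < 2.717) ≈ 0.9967; since p > α = 0.05, fail to reject H₀.

z = 2.72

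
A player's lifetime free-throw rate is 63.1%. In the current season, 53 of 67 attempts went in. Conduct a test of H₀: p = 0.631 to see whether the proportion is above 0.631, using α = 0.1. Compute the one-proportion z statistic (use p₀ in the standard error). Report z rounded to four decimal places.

z = 2.7149

p̂ = 53/67 ≈ 0.791045.
Under H₀, SE = √(0.631·0.369/67) = √(0.00347521) = 0.058951.
z = (0.791045 − 0.631)/0.058951 = 0.160045/0.058951 = 2.7149.
p-value = P(Z > 2.715) ≈ 0.0033; since p < α = 0.1, reject H₀.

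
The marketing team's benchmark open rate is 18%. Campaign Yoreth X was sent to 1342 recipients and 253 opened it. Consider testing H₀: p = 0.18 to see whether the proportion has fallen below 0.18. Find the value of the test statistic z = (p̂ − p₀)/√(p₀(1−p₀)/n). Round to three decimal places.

z = 0.813

p̂ = 253/1342 = 0.188525.
SE = √(p₀(1−p₀)/n) = √(0.1476/1342) = 0.010487.
z = (0.188525 − 0.18)/0.010487 = 0.008525/0.010487 = 0.813.
p-value = P(Z < 0.813) ≈ 0.7918.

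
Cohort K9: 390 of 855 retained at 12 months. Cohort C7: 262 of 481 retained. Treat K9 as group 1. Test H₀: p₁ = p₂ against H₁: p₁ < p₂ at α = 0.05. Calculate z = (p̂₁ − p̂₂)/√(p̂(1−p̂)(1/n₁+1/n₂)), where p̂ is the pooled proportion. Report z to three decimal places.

z = -3.108

p̂₁ = 390/855 ≈ 0.45614, p̂₂ = 262/481 ≈ 0.54470.
Pooled p̂ = (390+262)/(855+481) = 652/1336 = 0.48802.
SE = √(p̂(1−p̂)(1/n₁+1/n₂)) = √(0.48802·0.51198·0.00324859) = √(0.000811682) = 0.02849.
z = (0.45614 − 0.54470)/0.02849 = -0.08856/0.02849 = -3.108.
p-value = P(Z < -3.108) ≈ 0.0009; since p < α = 0.05, reject H₀.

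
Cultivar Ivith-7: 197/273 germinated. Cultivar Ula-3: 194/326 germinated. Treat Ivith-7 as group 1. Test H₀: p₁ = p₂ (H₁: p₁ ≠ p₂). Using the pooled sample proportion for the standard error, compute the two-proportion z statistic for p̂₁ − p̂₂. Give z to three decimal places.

z = 3.239

p̂₁ = 197/273 ≈ 0.72161, p̂₂ = 194/326 ≈ 0.59509.
Pooled p̂ = (197+194)/(273+326) = 391/599 = 0.65275.
SE = √(p̂(1−p̂)(1/n₁+1/n₂)) = √(0.65275·0.34725·0.00673049) = √(0.00152557) = 0.03906.
z = (0.72161 − 0.59509)/0.03906 = 0.12652/0.03906 = 3.239.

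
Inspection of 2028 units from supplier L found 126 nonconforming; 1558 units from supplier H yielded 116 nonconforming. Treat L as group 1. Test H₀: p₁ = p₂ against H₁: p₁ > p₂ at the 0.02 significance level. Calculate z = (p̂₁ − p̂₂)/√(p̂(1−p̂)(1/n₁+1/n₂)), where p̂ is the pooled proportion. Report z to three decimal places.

z = -1.458

p̂₁ = 126/2028 = 0.06213, p̂₂ = 116/1558 = 0.07445.
Pooled p̂ = (126+116)/(2028+1558) = 242/3586 = 0.06748.
SE = √(p̂(1−p̂)(1/n₁+1/n₂)) = √(0.06748·0.93252·0.00113495) = √(7.14226e-05) = 0.00845.
z = (0.06213 − 0.07445)/0.00845 = -0.01232/0.00845 = -1.458.
p-value = P(Z > -1.458) ≈ 0.9276. With α = 0.02, fail to reject H₀.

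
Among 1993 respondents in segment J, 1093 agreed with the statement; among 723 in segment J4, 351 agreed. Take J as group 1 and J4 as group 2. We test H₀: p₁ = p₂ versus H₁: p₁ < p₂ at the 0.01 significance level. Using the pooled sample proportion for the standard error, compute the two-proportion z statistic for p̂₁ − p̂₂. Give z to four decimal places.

p̂₁ = 1093/1993 = 0.548419, p̂₂ = 351/723 = 0.485477.
Pooled p̂ = (1093+351)/(1993+723) = 1444/2716 = 0.531664.
SE = √(p̂(1−p̂)(1/n₁+1/n₂)) = √(0.531664·0.468336·0.00188488) = √(0.000469331) = 0.021664.
z = (0.548419 − 0.485477)/0.021664 = 0.062942/0.021664 = 2.9054.
p-value = P(Z < 2.905) ≈ 0.9982; since p > α = 0.01, fail to reject H₀.

z = 2.9054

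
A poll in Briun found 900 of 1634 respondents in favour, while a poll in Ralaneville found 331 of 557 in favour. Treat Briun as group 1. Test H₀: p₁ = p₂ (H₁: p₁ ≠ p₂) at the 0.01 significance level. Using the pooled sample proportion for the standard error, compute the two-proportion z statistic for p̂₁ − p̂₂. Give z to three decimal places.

p̂₁ = 900/1634 ≈ 0.55080, p̂₂ = 331/557 ≈ 0.59425.
Pooled p̂ = (900+331)/(1634+557) = 1231/2191 = 0.56184.
SE = √(p̂(1−p̂)(1/n₁+1/n₂)) = √(0.56184·0.43816·0.00240733) = √(0.000592625) = 0.02434.
z = (0.55080 − 0.59425)/0.02434 = -0.04345/0.02434 = -1.785.
p-value = 2·P(Z > 1.785) ≈ 0.0742. With α = 0.01, fail to reject H₀.

z = -1.785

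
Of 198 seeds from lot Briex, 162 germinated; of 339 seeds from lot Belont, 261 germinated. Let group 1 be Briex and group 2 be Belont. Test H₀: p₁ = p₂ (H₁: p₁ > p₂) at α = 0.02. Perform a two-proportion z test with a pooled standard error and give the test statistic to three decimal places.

p̂₁ = 162/198 ≈ 0.81818, p̂₂ = 261/339 ≈ 0.76991.
Pooled p̂ = (162+261)/(198+339) = 423/537 = 0.78771.
SE = √(0.167223 × 0.00800036) = 0.03658.
z = (0.81818 − 0.76991)/0.03658 = 0.04827/0.03658 = 1.320.
p-value = P(Z > 1.320) ≈ 0.0935. With α = 0.02, fail to reject H₀.

z = 1.320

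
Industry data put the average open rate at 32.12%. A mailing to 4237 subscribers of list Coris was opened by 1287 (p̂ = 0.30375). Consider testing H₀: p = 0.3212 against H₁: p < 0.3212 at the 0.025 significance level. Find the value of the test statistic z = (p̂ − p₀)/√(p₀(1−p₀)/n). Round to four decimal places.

p̂ = 1287/4237 = 0.3037527.
Under H₀, SE = √(0.3212·0.6788/4237) = √(5.14587e-05) = 0.0071735.
z = (0.3037527 − 0.3212)/0.0071735 = -0.0174473/0.0071735 = -2.4322.
p-value = P(Z < -2.432) ≈ 0.0075, so at α = 0.025 we reject H₀.

z = -2.4322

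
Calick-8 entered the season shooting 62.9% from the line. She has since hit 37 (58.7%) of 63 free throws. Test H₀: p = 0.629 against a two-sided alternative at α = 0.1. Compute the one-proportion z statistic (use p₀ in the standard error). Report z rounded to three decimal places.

z = -0.685

p̂ = 37/63 ≈ 0.58730.
Under H₀, SE = √(0.629·0.371/63) = √(0.00370411) = 0.06086.
z = (0.58730 − 0.629)/0.06086 = -0.04170/0.06086 = -0.685.
Two-sided p-value ≈ 2·Φ(−0.685) = 0.4933, so at α = 0.1 we fail to reject H₀.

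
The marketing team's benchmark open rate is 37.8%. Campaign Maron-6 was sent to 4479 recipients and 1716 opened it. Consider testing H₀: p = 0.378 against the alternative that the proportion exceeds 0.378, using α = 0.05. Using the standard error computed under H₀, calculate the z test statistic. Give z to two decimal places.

z = 0.71

p̂ = 1716/4479 = 0.3831.
Under H₀, SE = √(0.378·0.622/4479) = √(5.2493e-05) = 0.0072.
z = (0.3831 − 0.378)/0.0072 = 0.0051/0.0072 = 0.71.
p-value = P(Z > 0.707) ≈ 0.2398; since p > α = 0.05, fail to reject H₀.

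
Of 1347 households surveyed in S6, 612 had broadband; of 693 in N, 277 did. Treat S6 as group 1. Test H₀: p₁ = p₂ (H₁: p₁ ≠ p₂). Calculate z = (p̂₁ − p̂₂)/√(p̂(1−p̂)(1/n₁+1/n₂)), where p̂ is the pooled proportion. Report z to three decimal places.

z = 2.357

p̂₁ = 612/1347 ≈ 0.45434, p̂₂ = 277/693 ≈ 0.39971.
Pooled p̂ = (612+277)/(1347+693) = 889/2040 = 0.43578.
SE = √(p̂(1−p̂)(1/n₁+1/n₂)) = √(0.43578·0.56422·0.00218539) = √(0.000537336) = 0.02318.
z = (0.45434 − 0.39971)/0.02318 = 0.05463/0.02318 = 2.357.
Two-sided p-value ≈ 2·Φ(−2.357) = 0.0184.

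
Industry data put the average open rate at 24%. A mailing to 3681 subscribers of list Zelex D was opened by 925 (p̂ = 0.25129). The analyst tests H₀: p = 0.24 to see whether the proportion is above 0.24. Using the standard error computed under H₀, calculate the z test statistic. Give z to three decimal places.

z = 1.604

p̂ = 925/3681 = 0.25129.
Standard error under H₀: √(0.24×0.76/3681) = 0.00704.
z = (0.25129 − 0.24)/0.00704 = 0.01129/0.00704 = 1.604.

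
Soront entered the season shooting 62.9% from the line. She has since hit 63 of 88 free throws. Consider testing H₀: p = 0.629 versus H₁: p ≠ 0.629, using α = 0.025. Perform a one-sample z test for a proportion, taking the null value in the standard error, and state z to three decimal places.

p̂ = 63/88 ≈ 0.71591.
Standard error under H₀: √(0.629×0.371/88) = 0.05150.
z = (0.71591 − 0.629)/0.05150 = 0.08691/0.05150 = 1.688.
p-value = 2·P(Z > 1.688) ≈ 0.0915; since p > α = 0.025, fail to reject H₀.

z = 1.688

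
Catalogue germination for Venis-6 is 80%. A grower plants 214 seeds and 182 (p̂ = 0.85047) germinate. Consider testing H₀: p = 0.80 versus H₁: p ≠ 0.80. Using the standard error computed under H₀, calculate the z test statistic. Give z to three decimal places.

z = 1.846

p̂ = 182/214 ≈ 0.85047.
SE = √(p₀(1−p₀)/n) = √(0.16/214) = 0.02734.
z = (0.85047 − 0.8)/0.02734 = 0.05047/0.02734 = 1.846.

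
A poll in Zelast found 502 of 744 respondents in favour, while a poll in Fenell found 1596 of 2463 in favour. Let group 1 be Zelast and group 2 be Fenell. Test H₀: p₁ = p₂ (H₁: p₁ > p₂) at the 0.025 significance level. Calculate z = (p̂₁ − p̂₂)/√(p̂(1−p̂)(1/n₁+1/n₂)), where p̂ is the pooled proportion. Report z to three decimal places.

p̂₁ = 502/744 ≈ 0.67473, p̂₂ = 1596/2463 ≈ 0.64799.
Pooled p̂ = (502+1596)/(744+2463) = 2098/3207 = 0.65419.
SE = √(0.226224 × 0.00175009) = 0.01990.
z = (0.67473 − 0.64799)/0.01990 = 0.02674/0.01990 = 1.344.
p-value = P(Z > 1.344) ≈ 0.0895; since p > α = 0.025, fail to reject H₀.

z = 1.344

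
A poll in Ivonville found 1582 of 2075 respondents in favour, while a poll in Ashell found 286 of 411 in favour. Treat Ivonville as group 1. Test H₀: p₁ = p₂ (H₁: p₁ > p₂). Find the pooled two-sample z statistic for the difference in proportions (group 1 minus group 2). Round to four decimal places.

z = 2.8518

p̂₁ = 1582/2075 = 0.762410, p̂₂ = 286/411 = 0.695864.
Pooled p̂ = (1582+286)/(2075+411) = 1868/2486 = 0.751408.
SE = √(0.186794 × 0.00291502) = 0.023335.
z = (0.762410 − 0.695864)/0.023335 = 0.066546/0.023335 = 2.8518.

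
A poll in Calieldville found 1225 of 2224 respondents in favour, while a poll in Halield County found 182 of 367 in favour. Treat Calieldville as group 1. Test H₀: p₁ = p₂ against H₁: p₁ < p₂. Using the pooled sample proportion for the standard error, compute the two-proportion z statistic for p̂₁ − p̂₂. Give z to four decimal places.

z = 1.9559

p̂₁ = 1225/2224 = 0.550809, p̂₂ = 182/367 = 0.495913.
Pooled p̂ = (1225+182)/(2224+367) = 1407/2591 = 0.543034.
SE = √(p̂(1−p̂)(1/n₁+1/n₂)) = √(0.543034·0.456966·0.00317444) = √(0.00078773) = 0.028067.
z = (0.550809 − 0.495913)/0.028067 = 0.054896/0.028067 = 1.9559.
p-value = P(Z < 1.956) ≈ 0.9748.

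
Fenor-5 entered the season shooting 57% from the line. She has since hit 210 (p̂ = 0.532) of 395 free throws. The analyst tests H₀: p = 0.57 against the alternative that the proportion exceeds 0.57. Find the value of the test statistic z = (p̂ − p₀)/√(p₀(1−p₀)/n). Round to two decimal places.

p̂ = 210/395 = 0.5316.
Standard error under H₀: √(0.57×0.43/395) = 0.0249.
z = (0.5316 − 0.57)/0.0249 = -0.0384/0.0249 = -1.54.
p-value = P(Z > -1.540) ≈ 0.9382.

z = -1.54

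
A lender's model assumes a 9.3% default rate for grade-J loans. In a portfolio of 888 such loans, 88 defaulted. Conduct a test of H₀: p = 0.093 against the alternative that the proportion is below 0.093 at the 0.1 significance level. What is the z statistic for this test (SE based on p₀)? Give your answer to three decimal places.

p̂ = 88/888 ≈ 0.09910.
SE = √(p₀(1−p₀)/n) = √(0.084351/888) = 0.00975.
z = (0.09910 − 0.093)/0.00975 = 0.00610/0.00975 = 0.626.
p-value = P(Z < 0.626) ≈ 0.7343, so at α = 0.1 we fail to reject H₀.

z = 0.626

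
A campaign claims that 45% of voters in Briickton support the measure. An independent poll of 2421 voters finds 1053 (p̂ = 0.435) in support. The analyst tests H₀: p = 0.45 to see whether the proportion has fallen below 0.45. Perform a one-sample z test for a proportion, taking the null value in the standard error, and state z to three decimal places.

p̂ = 1053/2421 ≈ 0.434944.
SE = √(p₀(1−p₀)/n) = √(0.2475/2421) = 0.010111.
z = (0.434944 − 0.45)/0.010111 = -0.015056/0.010111 = -1.489.
p-value = P(Z < -1.489) ≈ 0.0682.

z = -1.489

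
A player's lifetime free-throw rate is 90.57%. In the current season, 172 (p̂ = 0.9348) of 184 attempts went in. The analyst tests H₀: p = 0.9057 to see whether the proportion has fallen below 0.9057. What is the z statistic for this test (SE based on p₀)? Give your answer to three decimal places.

p̂ = 172/184 = 0.93478.
Under H₀, SE = √(0.9057·0.0943/184) = √(0.000464171) = 0.02154.
z = (0.93478 − 0.9057)/0.02154 = 0.02908/0.02154 = 1.350.

z = 1.350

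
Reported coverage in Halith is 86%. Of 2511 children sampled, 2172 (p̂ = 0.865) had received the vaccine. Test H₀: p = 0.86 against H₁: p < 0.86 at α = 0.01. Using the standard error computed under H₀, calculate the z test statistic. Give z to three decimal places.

p̂ = 2172/2511 ≈ 0.86499.
Under H₀, SE = √(0.86·0.14/2511) = √(4.7949e-05) = 0.00692.
z = (0.86499 − 0.86)/0.00692 = 0.00499/0.00692 = 0.721.
p-value = P(Z < 0.721) ≈ 0.7646, so at α = 0.01 we fail to reject H₀.

z = 0.721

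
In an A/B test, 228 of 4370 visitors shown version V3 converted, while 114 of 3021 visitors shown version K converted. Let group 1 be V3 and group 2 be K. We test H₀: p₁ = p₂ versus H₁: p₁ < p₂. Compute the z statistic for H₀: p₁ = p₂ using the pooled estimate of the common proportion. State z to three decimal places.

z = 2.905

p̂₁ = 228/4370 ≈ 0.0521739, p̂₂ = 114/3021 ≈ 0.0377358.
Pooled p̂ = (228+114)/(4370+3021) = 342/7391 = 0.0462725.
SE = √(0.0441313 × 0.000559849) = 0.0049706.
z = (0.0521739 − 0.0377358)/0.0049706 = 0.0144381/0.0049706 = 2.905.
p-value = P(Z < 2.905) ≈ 0.9982.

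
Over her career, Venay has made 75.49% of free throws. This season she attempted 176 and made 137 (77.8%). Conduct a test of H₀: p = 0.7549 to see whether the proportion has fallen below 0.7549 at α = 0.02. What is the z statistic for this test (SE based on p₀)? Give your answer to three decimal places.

p̂ = 137/176 ≈ 0.77841.
SE = √(p₀(1−p₀)/n) = √(0.18503/176) = 0.03242.
z = (0.77841 − 0.7549)/0.03242 = 0.02351/0.03242 = 0.725.
p-value = P(Z < 0.725) ≈ 0.7658. With α = 0.02, fail to reject H₀.

z = 0.725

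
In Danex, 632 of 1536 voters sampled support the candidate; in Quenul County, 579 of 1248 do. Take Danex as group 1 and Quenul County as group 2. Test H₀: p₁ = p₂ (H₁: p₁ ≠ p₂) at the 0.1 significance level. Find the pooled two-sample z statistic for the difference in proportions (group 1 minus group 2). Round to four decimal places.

z = -2.7780

p̂₁ = 632/1536 = 0.411458, p̂₂ = 579/1248 = 0.463942.
Pooled p̂ = (632+579)/(1536+1248) = 1211/2784 = 0.434986.
SE = √(0.245773 × 0.00145232) = 0.018893.
z = (0.411458 − 0.463942)/0.018893 = -0.052484/0.018893 = -2.7780.
p-value = 2·P(Z > 2.778) ≈ 0.0055. With α = 0.1, reject H₀.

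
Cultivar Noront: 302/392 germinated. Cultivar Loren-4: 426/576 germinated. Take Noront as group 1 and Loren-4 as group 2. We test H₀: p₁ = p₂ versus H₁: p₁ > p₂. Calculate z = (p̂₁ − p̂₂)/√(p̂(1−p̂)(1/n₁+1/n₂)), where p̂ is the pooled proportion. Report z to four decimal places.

p̂₁ = 302/392 ≈ 0.7704082, p̂₂ = 426/576 ≈ 0.7395833.
Pooled p̂ = (302+426)/(392+576) = 728/968 = 0.7520661.
SE = √(p̂(1−p̂)(1/n₁+1/n₂)) = √(0.7520661·0.2479339·0.00428713) = √(0.00079939) = 0.0282735.
z = (0.7704082 − 0.7395833)/0.0282735 = 0.0308249/0.0282735 = 1.0902.

z = 1.0902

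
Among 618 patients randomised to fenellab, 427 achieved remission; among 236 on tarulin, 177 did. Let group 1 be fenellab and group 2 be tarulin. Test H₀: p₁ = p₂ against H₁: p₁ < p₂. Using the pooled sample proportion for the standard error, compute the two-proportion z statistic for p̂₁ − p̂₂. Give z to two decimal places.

p̂₁ = 427/618 ≈ 0.6909, p̂₂ = 177/236 ≈ 0.7500.
Pooled p̂ = (427+177)/(618+236) = 604/854 = 0.7073.
SE = √(p̂(1−p̂)(1/n₁+1/n₂)) = √(0.7073·0.2927·0.00585541) = √(0.00121232) = 0.0348.
z = (0.6909 − 0.7500)/0.0348 = -0.0591/0.0348 = -1.70.
p-value = P(Z < -1.696) ≈ 0.0449.

z = -1.70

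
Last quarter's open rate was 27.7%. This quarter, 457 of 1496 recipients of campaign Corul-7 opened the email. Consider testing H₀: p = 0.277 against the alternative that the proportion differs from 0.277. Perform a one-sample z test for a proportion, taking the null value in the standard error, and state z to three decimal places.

z = 2.462

p̂ = 457/1496 = 0.30548.
SE = √(p₀(1−p₀)/n) = √(0.20027/1496) = 0.01157.
z = (0.30548 − 0.277)/0.01157 = 0.02848/0.01157 = 2.462.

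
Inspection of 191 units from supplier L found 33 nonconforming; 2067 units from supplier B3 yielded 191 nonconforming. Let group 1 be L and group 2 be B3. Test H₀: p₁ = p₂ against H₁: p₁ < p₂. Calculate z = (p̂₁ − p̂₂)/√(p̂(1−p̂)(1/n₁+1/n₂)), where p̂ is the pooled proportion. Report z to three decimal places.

p̂₁ = 33/191 ≈ 0.17277, p̂₂ = 191/2067 ≈ 0.09240.
Pooled p̂ = (33+191)/(191+2067) = 224/2258 = 0.09920.
SE = √(0.0893616 × 0.0057194) = 0.02261.
z = (0.17277 − 0.09240)/0.02261 = 0.08037/0.02261 = 3.555.

z = 3.555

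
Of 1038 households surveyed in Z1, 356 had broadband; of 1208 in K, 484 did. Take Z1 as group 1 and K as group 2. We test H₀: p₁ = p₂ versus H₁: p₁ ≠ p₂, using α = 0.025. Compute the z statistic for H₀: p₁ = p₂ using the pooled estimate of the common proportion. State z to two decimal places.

z = -2.82

p̂₁ = 356/1038 ≈ 0.34297, p̂₂ = 484/1208 ≈ 0.40066.
Pooled p̂ = (356+484)/(1038+1208) = 840/2246 = 0.37400.
SE = √(0.234124 × 0.00179121) = 0.02048.
z = (0.34297 − 0.40066)/0.02048 = -0.05769/0.02048 = -2.82.
p-value = 2·P(Z > 2.817) ≈ 0.0048, so at α = 0.025 we reject H₀.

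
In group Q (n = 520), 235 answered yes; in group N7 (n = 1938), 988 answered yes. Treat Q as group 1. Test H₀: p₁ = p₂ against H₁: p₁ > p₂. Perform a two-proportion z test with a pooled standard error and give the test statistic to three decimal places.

z = -2.344

p̂₁ = 235/520 ≈ 0.45192, p̂₂ = 988/1938 ≈ 0.50980.
Pooled p̂ = (235+988)/(520+1938) = 1223/2458 = 0.49756.
SE = √(p̂(1−p̂)(1/n₁+1/n₂)) = √(0.49756·0.50244·0.00243907) = √(0.000609754) = 0.02469.
z = (0.45192 − 0.50980)/0.02469 = -0.05788/0.02469 = -2.344.
p-value = P(Z > -2.344) ≈ 0.9905.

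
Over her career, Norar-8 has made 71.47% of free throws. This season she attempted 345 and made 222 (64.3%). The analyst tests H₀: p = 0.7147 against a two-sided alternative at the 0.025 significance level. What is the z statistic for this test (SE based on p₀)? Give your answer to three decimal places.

z = -2.930

p̂ = 222/345 ≈ 0.64348.
Standard error under H₀: √(0.7147×0.2853/345) = 0.02431.
z = (0.64348 − 0.7147)/0.02431 = -0.07122/0.02431 = -2.930.
Two-sided p-value ≈ 2·Φ(−2.930) = 0.0034; since p < α = 0.025, reject H₀.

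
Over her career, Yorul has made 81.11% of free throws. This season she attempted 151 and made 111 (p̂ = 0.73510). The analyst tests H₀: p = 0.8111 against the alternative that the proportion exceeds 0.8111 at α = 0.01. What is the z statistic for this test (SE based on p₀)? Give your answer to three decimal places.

p̂ = 111/151 ≈ 0.73510.
Under H₀, SE = √(0.8111·0.1889/151) = √(0.00101468) = 0.03185.
z = (0.73510 − 0.8111)/0.03185 = -0.07600/0.03185 = -2.386.
p-value = P(Z > -2.386) ≈ 0.9915. With α = 0.01, fail to reject H₀.

z = -2.386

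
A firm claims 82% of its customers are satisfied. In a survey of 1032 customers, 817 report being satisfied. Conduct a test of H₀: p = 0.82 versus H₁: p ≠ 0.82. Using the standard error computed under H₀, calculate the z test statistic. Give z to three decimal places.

p̂ = 817/1032 = 0.79167.
Standard error under H₀: √(0.82×0.18/1032) = 0.01196.
z = (0.79167 − 0.82)/0.01196 = -0.02833/0.01196 = -2.369.

z = -2.369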